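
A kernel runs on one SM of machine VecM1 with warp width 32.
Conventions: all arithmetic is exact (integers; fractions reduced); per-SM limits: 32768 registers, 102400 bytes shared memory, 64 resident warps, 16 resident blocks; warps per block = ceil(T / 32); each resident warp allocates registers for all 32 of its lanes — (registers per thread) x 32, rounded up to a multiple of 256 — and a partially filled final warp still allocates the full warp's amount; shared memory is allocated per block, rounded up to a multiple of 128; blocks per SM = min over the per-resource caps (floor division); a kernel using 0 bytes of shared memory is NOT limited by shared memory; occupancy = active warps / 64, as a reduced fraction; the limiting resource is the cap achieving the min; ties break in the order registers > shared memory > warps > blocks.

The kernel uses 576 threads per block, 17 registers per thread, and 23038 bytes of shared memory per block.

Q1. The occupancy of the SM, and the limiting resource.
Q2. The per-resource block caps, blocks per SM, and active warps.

Answer: occupancy 9/16, limited by registers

registers: 2 blocks
shared memory: 4 blocks
warps: 3 blocks
blocks: 16 blocks

Answer: 2 blocks, 36 active warps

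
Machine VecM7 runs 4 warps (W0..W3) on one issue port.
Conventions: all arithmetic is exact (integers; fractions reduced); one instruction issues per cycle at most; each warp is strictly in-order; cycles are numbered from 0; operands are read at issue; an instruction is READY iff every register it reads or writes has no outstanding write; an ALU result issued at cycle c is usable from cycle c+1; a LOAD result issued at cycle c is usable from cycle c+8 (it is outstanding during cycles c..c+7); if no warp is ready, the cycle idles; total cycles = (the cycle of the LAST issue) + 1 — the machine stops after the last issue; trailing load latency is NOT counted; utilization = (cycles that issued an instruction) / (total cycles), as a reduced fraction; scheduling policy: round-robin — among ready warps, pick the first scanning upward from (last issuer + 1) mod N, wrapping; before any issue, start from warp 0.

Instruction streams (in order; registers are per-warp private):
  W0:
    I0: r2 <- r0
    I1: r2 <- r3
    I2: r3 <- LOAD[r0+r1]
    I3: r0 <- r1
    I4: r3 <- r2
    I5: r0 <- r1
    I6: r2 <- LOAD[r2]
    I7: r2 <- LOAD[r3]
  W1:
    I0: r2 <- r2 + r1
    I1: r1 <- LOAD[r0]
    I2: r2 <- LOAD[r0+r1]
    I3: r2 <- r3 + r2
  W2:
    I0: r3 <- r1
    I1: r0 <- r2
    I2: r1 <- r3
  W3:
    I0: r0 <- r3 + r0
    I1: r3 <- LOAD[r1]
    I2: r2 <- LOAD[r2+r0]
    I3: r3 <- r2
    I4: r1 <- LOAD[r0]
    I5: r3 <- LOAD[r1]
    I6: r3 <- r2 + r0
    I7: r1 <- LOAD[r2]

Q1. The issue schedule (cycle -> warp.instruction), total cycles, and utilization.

cycle 0: W0.I0
cycle 1: W1.I0
cycle 2: W2.I0
cycle 3: W3.I0
cycle 4: W0.I1
cycle 5: W1.I1
cycle 6: W2.I1
cycle 7: W3.I1
cycle 8: W0.I2
cycle 9: W2.I2
cycle 10: W3.I2
cycle 11: W0.I3
cycle 12: idle
cycle 13: W1.I2
cycle 14: idle
cycle 15: idle
cycle 16: W0.I4
cycle 17: W0.I5
cycle 18: W3.I3
cycle 19: W0.I6
cycle 20: W3.I4
cycle 21: W1.I3
cycle 22: idle
cycle 23: idle
cycle 24: idle
cycle 25: idle
cycle 26: idle
cycle 27: W0.I7
cycle 28: W3.I5
cycle 29: idle
cycle 30: idle
cycle 31: idle
cycle 32: idle
cycle 33: idle
cycle 34: idle
cycle 35: idle
cycle 36: W3.I6
cycle 37: W3.I7

Answer: 38 cycles, utilization 23/38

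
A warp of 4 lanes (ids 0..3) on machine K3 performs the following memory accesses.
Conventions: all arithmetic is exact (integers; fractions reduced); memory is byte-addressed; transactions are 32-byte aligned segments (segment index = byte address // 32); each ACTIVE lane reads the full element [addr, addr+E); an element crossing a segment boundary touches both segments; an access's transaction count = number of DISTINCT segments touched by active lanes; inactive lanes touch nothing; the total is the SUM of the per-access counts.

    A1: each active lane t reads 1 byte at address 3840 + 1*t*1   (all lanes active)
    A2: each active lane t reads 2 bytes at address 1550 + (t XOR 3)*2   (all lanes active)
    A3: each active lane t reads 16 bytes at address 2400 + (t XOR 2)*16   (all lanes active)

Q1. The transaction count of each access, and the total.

A1: 1 transaction
A2: 1 transaction
A3: 2 transactions

Answer: 1,1,2; total 4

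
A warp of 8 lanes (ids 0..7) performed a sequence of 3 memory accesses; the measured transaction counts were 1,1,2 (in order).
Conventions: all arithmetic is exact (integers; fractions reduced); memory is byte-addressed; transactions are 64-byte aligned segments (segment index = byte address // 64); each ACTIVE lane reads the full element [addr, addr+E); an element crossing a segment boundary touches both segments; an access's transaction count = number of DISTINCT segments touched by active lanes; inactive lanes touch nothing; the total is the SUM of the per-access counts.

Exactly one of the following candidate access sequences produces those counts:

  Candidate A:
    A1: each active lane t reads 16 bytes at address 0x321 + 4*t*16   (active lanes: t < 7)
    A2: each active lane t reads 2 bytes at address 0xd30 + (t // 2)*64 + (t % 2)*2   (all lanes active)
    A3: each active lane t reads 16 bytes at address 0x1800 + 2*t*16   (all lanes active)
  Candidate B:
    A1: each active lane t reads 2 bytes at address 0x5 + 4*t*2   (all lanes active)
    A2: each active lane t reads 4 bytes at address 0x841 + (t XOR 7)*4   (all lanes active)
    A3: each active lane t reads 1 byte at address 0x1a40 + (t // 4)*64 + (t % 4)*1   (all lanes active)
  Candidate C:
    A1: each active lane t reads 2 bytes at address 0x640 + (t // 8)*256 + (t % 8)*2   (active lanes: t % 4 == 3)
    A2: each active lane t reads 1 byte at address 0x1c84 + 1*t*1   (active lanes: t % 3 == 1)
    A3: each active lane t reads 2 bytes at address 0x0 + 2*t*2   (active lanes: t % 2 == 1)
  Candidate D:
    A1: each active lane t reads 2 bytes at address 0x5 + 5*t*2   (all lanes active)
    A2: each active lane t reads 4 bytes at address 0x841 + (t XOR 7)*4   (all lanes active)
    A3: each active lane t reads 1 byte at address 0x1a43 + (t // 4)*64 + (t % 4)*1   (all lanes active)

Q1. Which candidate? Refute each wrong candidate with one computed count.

A: A1 gives 7 transactions, not 1
C: A3 gives 1 transaction, not 2
D: A1 gives 2 transactions, not 1
B: all counts match (1,1,2)

Answer: B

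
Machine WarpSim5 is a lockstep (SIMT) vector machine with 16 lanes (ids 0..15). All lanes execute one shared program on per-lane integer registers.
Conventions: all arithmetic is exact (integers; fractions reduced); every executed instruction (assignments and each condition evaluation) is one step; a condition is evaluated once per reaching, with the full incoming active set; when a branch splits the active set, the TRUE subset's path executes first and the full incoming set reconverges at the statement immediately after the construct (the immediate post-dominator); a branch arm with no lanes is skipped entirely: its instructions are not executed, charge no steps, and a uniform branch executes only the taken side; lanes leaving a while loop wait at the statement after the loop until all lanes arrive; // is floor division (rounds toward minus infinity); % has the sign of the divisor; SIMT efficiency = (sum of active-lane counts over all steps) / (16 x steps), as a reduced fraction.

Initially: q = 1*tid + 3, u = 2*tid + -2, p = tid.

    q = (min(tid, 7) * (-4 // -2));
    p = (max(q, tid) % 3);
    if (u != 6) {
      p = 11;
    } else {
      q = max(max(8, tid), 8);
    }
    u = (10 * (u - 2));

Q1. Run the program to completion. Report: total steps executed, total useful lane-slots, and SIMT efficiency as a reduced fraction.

Answer: 6 steps, 80 useful, 5/6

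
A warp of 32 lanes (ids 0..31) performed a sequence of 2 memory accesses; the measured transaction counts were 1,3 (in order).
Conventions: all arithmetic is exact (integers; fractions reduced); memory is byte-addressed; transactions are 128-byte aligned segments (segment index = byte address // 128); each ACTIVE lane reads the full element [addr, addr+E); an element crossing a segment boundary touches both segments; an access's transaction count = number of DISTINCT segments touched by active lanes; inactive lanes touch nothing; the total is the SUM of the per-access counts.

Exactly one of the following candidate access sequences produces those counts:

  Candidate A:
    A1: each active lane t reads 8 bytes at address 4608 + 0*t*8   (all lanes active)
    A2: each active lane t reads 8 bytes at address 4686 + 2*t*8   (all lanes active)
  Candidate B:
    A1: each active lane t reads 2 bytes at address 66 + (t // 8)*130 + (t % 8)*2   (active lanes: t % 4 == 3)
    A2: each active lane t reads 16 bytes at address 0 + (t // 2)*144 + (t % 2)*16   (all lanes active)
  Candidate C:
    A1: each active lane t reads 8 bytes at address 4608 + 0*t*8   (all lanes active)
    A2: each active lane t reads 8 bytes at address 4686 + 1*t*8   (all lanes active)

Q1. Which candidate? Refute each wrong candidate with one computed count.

A: A2 gives 5 transactions, not 3
B: A1 gives 4 transactions, not 1
C: all counts match (1,3)

Answer: C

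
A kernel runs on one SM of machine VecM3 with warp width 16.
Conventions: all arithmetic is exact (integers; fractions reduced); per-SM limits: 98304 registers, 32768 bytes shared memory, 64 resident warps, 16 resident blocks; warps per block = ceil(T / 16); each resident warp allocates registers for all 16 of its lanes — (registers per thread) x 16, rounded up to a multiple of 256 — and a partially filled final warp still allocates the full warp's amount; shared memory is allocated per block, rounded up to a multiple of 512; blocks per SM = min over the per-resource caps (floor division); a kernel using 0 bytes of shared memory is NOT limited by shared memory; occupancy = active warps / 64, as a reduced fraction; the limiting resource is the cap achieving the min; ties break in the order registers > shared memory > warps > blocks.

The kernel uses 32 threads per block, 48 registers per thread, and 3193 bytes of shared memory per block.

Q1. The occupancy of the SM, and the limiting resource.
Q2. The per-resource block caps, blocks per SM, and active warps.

Answer: occupancy 9/32, limited by shared memory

registers: 64 blocks
shared memory: 9 blocks
warps: 32 blocks
blocks: 16 blocks

Answer: 9 blocks, 18 active warps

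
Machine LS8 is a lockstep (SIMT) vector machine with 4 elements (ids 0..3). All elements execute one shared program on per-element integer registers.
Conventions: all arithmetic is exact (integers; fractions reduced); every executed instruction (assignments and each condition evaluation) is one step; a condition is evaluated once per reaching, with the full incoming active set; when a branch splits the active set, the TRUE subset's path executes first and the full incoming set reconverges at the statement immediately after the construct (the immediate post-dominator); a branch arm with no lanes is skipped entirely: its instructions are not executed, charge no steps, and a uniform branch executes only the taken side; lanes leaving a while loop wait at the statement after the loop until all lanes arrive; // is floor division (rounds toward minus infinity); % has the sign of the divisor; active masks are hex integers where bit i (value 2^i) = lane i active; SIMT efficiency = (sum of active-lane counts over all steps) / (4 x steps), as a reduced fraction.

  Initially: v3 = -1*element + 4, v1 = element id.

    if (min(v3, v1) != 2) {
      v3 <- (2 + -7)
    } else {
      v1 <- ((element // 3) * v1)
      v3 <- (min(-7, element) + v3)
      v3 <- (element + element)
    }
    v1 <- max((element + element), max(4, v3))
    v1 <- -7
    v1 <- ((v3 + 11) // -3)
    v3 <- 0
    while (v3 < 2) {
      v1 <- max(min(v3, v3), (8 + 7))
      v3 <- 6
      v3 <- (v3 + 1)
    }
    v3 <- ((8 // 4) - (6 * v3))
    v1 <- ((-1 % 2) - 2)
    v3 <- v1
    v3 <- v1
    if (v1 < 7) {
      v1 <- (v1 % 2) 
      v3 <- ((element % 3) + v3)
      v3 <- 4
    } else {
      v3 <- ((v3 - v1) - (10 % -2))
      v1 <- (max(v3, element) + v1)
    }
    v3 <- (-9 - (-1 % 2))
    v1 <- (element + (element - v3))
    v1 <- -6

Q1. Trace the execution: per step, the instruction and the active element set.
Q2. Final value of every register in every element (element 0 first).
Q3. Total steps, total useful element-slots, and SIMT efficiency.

step 0: eval (min(v3, v1) != 2)      0xf
step 1: v3 <- (2 + -7)               0xb
step 2: v1 <- ((element // 3) * v1)  0x4
step 3: v3 <- (min(-7, element) + v3) 0x4
step 4: v3 <- (element + element)    0x4
step 5: v1 <- max((element + element), max(4, v3)) 0xf
step 6: v1 <- -7                     0xf
step 7: v1 <- ((v3 + 11) // -3)      0xf
step 8: v3 <- 0                      0xf
step 9: eval (v3 < 2)                0xf
step 10: v1 <- max(min(v3, v3), (8 + 7)) 0xf
step 11: v3 <- 6                      0xf
step 12: v3 <- (v3 + 1)               0xf
step 13: eval (v3 < 2)                0xf
step 14: v3 <- ((8 // 4) - (6 * v3))  0xf
step 15: v1 <- ((-1 % 2) - 2)         0xf
step 16: v3 <- v1                     0xf
step 17: v3 <- v1                     0xf
step 18: eval (v1 < 7)                0xf
step 19: v1 <- (v1 % 2)               0xf
step 20: v3 <- ((element % 3) + v3)   0xf
step 21: v3 <- 4                      0xf
step 22: v3 <- (-9 - (-1 % 2))        0xf
step 23: v1 <- (element + (element - v3)) 0xf
step 24: v1 <- -6                     0xf

Answer: 25 steps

v3: -10,-10,-10,-10
v1: -6,-6,-6,-6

steps = 25; useful = 90; efficiency = 90/100 = 9/10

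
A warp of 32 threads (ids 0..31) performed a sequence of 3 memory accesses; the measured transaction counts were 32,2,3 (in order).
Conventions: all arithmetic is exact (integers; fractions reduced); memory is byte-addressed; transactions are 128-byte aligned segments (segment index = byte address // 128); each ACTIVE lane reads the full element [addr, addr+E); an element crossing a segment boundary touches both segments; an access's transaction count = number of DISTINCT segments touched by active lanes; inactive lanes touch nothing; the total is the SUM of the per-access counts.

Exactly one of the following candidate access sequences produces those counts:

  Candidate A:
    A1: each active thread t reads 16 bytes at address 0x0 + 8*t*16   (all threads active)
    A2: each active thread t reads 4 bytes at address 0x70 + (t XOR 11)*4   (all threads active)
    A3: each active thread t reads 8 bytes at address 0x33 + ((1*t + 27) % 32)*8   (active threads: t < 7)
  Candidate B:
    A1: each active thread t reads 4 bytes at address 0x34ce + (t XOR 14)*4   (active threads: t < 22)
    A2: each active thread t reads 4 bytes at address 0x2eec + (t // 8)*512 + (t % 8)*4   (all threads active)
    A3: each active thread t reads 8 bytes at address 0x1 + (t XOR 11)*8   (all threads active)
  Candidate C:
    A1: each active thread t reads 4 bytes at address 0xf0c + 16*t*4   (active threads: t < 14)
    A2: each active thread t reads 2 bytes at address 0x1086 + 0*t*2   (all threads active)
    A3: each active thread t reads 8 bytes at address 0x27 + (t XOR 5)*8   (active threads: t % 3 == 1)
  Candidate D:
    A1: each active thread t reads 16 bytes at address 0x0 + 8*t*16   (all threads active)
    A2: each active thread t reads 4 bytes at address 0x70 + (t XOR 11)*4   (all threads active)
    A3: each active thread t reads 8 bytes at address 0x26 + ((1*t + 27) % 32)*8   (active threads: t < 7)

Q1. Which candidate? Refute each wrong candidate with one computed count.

A: A3 gives 2 transactions, not 3
B: A1 gives 2 transactions, not 32
C: A1 gives 7 transactions, not 32
D: all counts match (32,2,3)

Answer: D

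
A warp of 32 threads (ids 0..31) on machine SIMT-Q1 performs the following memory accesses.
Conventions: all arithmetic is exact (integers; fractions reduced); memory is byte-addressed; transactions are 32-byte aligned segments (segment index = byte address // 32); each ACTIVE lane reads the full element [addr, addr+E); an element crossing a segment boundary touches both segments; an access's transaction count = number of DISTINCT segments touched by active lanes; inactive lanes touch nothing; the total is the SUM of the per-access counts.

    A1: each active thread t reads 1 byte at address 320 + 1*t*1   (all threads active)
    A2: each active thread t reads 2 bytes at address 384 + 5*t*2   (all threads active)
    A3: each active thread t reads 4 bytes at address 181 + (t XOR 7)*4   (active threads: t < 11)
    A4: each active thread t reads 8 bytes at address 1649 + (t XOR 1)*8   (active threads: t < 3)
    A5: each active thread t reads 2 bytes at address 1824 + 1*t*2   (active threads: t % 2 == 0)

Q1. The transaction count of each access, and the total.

A1: 1 transaction
A2: 10 transactions
A3: 3 transactions
A4: 2 transactions
A5: 2 transactions

Answer: 1,10,3,2,2; total 18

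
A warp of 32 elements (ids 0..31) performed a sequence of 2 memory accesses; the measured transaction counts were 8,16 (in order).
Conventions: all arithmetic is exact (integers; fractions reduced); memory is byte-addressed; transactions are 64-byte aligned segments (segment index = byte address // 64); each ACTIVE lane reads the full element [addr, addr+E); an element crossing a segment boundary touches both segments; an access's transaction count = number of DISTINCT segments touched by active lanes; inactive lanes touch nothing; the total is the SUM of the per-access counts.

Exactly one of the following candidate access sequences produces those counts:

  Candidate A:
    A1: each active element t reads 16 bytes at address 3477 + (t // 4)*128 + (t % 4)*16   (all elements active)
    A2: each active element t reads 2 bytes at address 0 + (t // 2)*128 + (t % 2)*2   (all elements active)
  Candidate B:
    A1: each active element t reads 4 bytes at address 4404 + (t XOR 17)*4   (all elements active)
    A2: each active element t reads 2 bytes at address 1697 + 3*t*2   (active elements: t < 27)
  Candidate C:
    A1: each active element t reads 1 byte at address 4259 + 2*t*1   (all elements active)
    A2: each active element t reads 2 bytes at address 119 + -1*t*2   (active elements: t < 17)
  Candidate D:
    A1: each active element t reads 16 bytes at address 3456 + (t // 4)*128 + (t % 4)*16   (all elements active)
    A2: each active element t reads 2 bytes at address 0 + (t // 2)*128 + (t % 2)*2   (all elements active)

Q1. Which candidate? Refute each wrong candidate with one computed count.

A: A1 gives 16 transactions, not 8
B: A1 gives 3 transactions, not 8
C: A1 gives 2 transactions, not 8
D: all counts match (8,16)

Answer: D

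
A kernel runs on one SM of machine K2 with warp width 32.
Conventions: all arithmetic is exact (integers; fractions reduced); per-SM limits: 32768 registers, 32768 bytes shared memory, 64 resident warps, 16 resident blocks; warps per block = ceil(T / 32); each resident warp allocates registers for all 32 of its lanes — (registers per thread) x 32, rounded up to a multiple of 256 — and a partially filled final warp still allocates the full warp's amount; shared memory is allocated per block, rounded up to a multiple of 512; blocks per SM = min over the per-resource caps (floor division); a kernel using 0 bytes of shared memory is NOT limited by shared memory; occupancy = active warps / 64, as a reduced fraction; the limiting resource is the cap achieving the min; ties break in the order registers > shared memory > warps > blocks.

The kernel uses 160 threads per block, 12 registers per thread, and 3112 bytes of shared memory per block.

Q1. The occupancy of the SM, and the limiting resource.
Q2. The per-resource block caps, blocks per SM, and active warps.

Answer: occupancy 45/64, limited by shared memory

registers: 12 blocks
shared memory: 9 blocks
warps: 12 blocks
blocks: 16 blocks

Answer: 9 blocks, 45 active warps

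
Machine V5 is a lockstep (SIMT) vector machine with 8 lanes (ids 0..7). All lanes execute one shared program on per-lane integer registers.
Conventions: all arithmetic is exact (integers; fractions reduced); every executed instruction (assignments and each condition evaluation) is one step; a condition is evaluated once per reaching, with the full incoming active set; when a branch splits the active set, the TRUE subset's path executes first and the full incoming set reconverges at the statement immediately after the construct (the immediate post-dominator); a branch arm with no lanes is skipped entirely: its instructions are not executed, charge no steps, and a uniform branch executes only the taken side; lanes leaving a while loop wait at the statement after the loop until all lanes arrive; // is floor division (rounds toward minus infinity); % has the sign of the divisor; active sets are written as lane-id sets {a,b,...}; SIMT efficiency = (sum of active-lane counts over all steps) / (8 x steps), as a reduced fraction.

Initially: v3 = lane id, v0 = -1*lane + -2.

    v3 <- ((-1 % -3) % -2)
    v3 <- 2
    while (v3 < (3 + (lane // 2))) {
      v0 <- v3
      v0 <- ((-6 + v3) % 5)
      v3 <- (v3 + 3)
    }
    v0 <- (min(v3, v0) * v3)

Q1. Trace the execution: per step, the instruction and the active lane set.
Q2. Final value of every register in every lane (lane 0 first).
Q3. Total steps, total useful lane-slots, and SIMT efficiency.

step 0: v3 <- ((-1 % -3) % -2)       {0,1,2,3,4,5,6,7}
step 1: v3 <- 2                      {0,1,2,3,4,5,6,7}
step 2: eval (v3 < (3 + (lane // 2))) {0,1,2,3,4,5,6,7}
step 3: v0 <- v3                     {0,1,2,3,4,5,6,7}
step 4: v0 <- ((-6 + v3) % 5)        {0,1,2,3,4,5,6,7}
step 5: v3 <- (v3 + 3)               {0,1,2,3,4,5,6,7}
step 6: eval (v3 < (3 + (lane // 2))) {0,1,2,3,4,5,6,7}
step 7: v0 <- v3                     {6,7}
step 8: v0 <- ((-6 + v3) % 5)        {6,7}
step 9: v3 <- (v3 + 3)               {6,7}
step 10: eval (v3 < (3 + (lane // 2))) {6,7}
step 11: v0 <- (min(v3, v0) * v3)     {0,1,2,3,4,5,6,7}

Answer: 12 steps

v3: 5,5,5,5,5,5,8,8
v0: 5,5,5,5,5,5,32,32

steps = 12; useful = 72; efficiency = 72/96 = 3/4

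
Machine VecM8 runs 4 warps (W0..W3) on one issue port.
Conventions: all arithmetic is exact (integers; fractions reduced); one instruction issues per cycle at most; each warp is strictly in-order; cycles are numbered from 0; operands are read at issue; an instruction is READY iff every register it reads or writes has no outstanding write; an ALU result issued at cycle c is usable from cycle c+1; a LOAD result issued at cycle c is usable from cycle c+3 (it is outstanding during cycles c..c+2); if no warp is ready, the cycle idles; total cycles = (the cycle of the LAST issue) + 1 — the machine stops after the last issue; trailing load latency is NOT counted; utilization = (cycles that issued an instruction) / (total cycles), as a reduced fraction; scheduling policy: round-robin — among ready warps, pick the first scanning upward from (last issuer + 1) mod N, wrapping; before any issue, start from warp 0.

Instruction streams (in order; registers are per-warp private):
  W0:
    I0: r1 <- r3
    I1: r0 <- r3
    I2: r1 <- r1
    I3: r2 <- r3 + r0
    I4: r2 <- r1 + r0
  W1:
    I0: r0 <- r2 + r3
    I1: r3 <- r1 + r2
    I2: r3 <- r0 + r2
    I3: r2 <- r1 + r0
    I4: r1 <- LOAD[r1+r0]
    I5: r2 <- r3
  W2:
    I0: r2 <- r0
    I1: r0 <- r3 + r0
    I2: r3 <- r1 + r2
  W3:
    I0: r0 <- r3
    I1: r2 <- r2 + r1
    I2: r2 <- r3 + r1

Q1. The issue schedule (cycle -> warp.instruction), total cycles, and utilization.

cycle 0: W0.I0
cycle 1: W1.I0
cycle 2: W2.I0
cycle 3: W3.I0
cycle 4: W0.I1
cycle 5: W1.I1
cycle 6: W2.I1
cycle 7: W3.I1
cycle 8: W0.I2
cycle 9: W1.I2
cycle 10: W2.I2
cycle 11: W3.I2
cycle 12: W0.I3
cycle 13: W1.I3
cycle 14: W0.I4
cycle 15: W1.I4
cycle 16: W1.I5

Answer: 17 cycles, utilization 1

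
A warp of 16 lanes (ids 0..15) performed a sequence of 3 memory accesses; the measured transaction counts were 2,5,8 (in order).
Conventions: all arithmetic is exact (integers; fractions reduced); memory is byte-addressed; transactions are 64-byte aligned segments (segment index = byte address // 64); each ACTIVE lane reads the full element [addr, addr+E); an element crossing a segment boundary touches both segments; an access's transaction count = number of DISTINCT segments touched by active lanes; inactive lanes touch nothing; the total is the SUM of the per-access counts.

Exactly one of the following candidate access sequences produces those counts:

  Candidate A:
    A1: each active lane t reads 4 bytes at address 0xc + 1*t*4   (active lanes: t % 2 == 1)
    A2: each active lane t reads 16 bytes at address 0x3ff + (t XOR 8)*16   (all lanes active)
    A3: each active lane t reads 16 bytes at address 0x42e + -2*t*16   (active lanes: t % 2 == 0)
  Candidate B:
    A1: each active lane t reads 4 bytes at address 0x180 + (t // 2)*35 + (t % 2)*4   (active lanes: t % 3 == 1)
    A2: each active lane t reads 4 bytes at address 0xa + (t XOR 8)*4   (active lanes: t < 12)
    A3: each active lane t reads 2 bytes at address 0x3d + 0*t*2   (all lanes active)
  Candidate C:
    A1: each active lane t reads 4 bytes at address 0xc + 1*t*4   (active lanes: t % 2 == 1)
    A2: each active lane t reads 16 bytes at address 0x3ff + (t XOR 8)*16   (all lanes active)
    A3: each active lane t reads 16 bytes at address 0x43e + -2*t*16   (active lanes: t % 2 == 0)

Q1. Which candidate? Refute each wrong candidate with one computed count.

B: A1 gives 4 transactions, not 2
C: A3 gives 9 transactions, not 8
A: all counts match (2,5,8)

Answer: A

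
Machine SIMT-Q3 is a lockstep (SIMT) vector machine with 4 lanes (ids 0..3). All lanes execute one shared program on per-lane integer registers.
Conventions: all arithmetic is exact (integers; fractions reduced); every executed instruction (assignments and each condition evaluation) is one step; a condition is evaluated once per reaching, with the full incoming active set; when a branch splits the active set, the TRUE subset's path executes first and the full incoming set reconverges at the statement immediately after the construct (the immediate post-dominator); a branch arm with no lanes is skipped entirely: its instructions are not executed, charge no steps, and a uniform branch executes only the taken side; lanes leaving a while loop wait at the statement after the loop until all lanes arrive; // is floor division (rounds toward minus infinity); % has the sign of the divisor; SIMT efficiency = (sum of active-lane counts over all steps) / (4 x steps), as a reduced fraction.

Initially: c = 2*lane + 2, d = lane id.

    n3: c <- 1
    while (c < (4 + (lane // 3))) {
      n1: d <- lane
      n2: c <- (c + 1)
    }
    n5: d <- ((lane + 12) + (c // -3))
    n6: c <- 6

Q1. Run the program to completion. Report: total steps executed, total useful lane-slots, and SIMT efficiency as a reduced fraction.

Answer: 16 steps, 55 useful, 55/64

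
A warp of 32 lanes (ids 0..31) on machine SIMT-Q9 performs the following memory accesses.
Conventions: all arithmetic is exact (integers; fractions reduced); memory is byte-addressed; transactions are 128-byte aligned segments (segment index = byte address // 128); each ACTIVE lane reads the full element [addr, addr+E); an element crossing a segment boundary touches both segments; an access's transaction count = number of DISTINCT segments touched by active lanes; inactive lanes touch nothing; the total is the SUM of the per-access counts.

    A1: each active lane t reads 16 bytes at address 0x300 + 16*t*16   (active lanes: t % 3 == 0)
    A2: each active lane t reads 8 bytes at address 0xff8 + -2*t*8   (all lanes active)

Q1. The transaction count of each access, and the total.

A1: 11 transactions
A2: 4 transactions

Answer: 11,4; total 15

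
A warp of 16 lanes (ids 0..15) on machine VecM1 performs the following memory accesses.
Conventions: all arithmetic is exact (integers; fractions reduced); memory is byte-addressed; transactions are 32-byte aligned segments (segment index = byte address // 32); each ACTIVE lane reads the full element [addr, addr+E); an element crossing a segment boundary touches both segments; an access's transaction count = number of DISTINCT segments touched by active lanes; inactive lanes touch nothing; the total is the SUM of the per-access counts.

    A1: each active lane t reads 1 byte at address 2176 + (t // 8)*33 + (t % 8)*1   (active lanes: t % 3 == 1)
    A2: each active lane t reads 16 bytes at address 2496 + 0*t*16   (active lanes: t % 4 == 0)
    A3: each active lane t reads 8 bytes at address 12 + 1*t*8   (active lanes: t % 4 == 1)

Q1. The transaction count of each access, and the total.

A1: 2 transactions
A2: 1 transaction
A3: 4 transactions

Answer: 2,1,4; total 7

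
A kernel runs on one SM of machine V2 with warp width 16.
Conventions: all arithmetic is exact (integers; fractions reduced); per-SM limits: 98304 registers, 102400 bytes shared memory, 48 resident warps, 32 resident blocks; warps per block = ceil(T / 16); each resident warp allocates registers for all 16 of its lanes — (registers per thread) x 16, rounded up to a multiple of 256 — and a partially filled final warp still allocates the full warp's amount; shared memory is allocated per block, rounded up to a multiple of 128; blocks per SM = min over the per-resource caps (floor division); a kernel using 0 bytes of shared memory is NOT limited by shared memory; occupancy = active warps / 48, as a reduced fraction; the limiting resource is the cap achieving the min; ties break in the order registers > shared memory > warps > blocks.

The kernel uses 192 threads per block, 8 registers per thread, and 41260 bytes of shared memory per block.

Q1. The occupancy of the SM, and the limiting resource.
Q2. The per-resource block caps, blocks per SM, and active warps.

Answer: occupancy 1/2, limited by shared memory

registers: 32 blocks
shared memory: 2 blocks
warps: 4 blocks
blocks: 32 blocks

Answer: 2 blocks, 24 active warps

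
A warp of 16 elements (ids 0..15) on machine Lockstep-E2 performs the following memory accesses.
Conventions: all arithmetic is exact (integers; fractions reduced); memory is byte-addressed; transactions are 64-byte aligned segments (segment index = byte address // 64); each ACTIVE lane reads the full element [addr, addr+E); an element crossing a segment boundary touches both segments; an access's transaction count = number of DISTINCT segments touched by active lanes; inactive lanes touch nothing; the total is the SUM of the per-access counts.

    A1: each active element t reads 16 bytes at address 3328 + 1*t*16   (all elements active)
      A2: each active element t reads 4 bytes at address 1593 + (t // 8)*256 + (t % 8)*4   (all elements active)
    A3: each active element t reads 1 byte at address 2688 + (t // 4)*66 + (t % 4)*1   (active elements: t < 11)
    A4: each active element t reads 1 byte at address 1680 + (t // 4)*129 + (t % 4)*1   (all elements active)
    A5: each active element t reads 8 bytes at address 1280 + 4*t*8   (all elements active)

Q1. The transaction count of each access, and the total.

A1: 4 transactions
A2: 4 transactions
A3: 3 transactions
A4: 4 transactions
A5: 8 transactions

Answer: 4,4,3,4,8; total 23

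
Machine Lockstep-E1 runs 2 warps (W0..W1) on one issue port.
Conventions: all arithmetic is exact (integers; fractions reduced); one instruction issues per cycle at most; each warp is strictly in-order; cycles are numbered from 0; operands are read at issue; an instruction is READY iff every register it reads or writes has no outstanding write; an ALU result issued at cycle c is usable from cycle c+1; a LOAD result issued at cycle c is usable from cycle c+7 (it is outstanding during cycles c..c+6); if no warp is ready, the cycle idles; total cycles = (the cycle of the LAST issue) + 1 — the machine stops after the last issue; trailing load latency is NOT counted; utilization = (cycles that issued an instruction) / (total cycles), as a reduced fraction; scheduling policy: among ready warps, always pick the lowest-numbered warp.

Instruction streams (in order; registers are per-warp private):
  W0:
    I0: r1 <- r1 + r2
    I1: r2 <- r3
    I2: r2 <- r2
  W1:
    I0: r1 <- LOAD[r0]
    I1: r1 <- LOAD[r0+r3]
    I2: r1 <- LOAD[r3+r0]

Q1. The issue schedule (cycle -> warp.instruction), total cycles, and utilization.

cycle 0: W0.I0
cycle 1: W0.I1
cycle 2: W0.I2
cycle 3: W1.I0
cycle 4: idle
cycle 5: idle
cycle 6: idle
cycle 7: idle
cycle 8: idle
cycle 9: idle
cycle 10: W1.I1
cycle 11: idle
cycle 12: idle
cycle 13: idle
cycle 14: idle
cycle 15: idle
cycle 16: idle
cycle 17: W1.I2

Answer: 18 cycles, utilization 1/3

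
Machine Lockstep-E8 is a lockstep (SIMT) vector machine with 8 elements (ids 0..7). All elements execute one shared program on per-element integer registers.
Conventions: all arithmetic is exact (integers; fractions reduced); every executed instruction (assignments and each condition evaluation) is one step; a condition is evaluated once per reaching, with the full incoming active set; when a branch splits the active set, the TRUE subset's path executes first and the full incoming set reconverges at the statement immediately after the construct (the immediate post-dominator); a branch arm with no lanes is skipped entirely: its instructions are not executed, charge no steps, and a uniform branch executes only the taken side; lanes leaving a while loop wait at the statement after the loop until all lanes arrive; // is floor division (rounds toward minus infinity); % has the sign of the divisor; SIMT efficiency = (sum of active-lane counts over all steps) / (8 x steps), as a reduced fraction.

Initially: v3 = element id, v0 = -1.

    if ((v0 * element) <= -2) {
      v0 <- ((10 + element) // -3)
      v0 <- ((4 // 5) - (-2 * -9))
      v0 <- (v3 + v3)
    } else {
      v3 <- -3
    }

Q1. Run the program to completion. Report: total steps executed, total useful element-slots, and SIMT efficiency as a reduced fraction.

Answer: 5 steps, 28 useful, 7/10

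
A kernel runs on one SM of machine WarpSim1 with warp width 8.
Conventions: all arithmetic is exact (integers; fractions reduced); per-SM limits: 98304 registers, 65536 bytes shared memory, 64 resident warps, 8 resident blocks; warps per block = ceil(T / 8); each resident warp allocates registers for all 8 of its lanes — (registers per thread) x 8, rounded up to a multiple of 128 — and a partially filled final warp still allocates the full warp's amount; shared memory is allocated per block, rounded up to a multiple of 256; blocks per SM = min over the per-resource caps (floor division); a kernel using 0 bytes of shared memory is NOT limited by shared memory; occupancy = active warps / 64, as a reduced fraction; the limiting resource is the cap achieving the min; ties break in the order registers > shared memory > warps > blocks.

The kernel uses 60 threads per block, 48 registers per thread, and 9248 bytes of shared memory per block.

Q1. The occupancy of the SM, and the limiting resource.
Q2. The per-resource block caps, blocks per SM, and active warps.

Answer: occupancy 3/4, limited by shared memory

registers: 32 blocks
shared memory: 6 blocks
warps: 8 blocks
blocks: 8 blocks

Answer: 6 blocks, 48 active warps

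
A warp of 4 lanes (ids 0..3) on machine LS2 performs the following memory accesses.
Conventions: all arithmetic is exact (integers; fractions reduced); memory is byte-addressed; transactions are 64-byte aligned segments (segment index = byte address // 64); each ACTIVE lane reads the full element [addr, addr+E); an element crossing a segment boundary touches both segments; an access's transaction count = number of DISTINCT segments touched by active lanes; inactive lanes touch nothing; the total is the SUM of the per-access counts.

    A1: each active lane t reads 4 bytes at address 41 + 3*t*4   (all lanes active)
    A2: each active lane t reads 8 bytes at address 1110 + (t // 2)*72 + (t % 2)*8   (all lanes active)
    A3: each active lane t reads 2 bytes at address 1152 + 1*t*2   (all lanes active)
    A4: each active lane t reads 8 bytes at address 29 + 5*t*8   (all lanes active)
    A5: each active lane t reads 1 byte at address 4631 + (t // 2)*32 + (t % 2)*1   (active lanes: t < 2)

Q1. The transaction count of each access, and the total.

A1: 2 transactions
A2: 2 transactions
A3: 1 transaction
A4: 3 transactions
A5: 1 transaction

Answer: 2,2,1,3,1; total 9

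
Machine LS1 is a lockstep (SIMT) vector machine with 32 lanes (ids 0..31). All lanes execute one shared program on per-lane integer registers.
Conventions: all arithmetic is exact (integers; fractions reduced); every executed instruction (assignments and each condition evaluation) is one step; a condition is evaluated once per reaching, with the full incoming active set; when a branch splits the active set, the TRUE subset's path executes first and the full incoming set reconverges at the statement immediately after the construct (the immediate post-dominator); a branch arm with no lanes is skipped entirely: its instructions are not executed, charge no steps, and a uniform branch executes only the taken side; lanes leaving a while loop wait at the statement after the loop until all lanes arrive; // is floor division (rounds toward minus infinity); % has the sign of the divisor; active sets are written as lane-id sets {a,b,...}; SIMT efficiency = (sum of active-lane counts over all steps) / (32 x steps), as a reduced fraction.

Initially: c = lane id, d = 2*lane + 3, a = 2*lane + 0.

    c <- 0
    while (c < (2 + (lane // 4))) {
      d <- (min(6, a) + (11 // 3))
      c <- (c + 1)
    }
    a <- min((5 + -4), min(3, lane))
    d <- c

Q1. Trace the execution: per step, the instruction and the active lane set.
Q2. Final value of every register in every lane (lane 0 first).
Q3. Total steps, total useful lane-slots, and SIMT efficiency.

step 0: c <- 0                       {0,1,2,3,4,5,6,7,8,9,10,11,12,13,14,15,16,17,18,19,20,21,22,23,24,25,26,27,28,29,30,31}
step 1: eval (c < (2 + (lane // 4))) {0,1,2,3,4,5,6,7,8,9,10,11,12,13,14,15,16,17,18,19,20,21,22,23,24,25,26,27,28,29,30,31}
step 2: d <- (min(6, a) + (11 // 3)) {0,1,2,3,4,5,6,7,8,9,10,11,12,13,14,15,16,17,18,19,20,21,22,23,24,25,26,27,28,29,30,31}
step 3: c <- (c + 1)                 {0,1,2,3,4,5,6,7,8,9,10,11,12,13,14,15,16,17,18,19,20,21,22,23,24,25,26,27,28,29,30,31}
step 4: eval (c < (2 + (lane // 4))) {0,1,2,3,4,5,6,7,8,9,10,11,12,13,14,15,16,17,18,19,20,21,22,23,24,25,26,27,28,29,30,31}
step 5: d <- (min(6, a) + (11 // 3)) {0,1,2,3,4,5,6,7,8,9,10,11,12,13,14,15,16,17,18,19,20,21,22,23,24,25,26,27,28,29,30,31}
step 6: c <- (c + 1)                 {0,1,2,3,4,5,6,7,8,9,10,11,12,13,14,15,16,17,18,19,20,21,22,23,24,25,26,27,28,29,30,31}
step 7: eval (c < (2 + (lane // 4))) {0,1,2,3,4,5,6,7,8,9,10,11,12,13,14,15,16,17,18,19,20,21,22,23,24,25,26,27,28,29,30,31}
step 8: d <- (min(6, a) + (11 // 3)) {4,5,6,7,8,9,10,11,12,13,14,15,16,17,18,19,20,21,22,23,24,25,26,27,28,29,30,31}
step 9: c <- (c + 1)                 {4,5,6,7,8,9,10,11,12,13,14,15,16,17,18,19,20,21,22,23,24,25,26,27,28,29,30,31}
step 10: eval (c < (2 + (lane // 4))) {4,5,6,7,8,9,10,11,12,13,14,15,16,17,18,19,20,21,22,23,24,25,26,27,28,29,30,31}
step 11: d <- (min(6, a) + (11 // 3)) {8,9,10,11,12,13,14,15,16,17,18,19,20,21,22,23,24,25,26,27,28,29,30,31}
step 12: c <- (c + 1)                 {8,9,10,11,12,13,14,15,16,17,18,19,20,21,22,23,24,25,26,27,28,29,30,31}
step 13: eval (c < (2 + (lane // 4))) {8,9,10,11,12,13,14,15,16,17,18,19,20,21,22,23,24,25,26,27,28,29,30,31}
step 14: d <- (min(6, a) + (11 // 3)) {12,13,14,15,16,17,18,19,20,21,22,23,24,25,26,27,28,29,30,31}
step 15: c <- (c + 1)                 {12,13,14,15,16,17,18,19,20,21,22,23,24,25,26,27,28,29,30,31}
step 16: eval (c < (2 + (lane // 4))) {12,13,14,15,16,17,18,19,20,21,22,23,24,25,26,27,28,29,30,31}
step 17: d <- (min(6, a) + (11 // 3)) {16,17,18,19,20,21,22,23,24,25,26,27,28,29,30,31}
step 18: c <- (c + 1)                 {16,17,18,19,20,21,22,23,24,25,26,27,28,29,30,31}
step 19: eval (c < (2 + (lane // 4))) {16,17,18,19,20,21,22,23,24,25,26,27,28,29,30,31}
step 20: d <- (min(6, a) + (11 // 3)) {20,21,22,23,24,25,26,27,28,29,30,31}
step 21: c <- (c + 1)                 {20,21,22,23,24,25,26,27,28,29,30,31}
step 22: eval (c < (2 + (lane // 4))) {20,21,22,23,24,25,26,27,28,29,30,31}
step 23: d <- (min(6, a) + (11 // 3)) {24,25,26,27,28,29,30,31}
step 24: c <- (c + 1)                 {24,25,26,27,28,29,30,31}
step 25: eval (c < (2 + (lane // 4))) {24,25,26,27,28,29,30,31}
step 26: d <- (min(6, a) + (11 // 3)) {28,29,30,31}
step 27: c <- (c + 1)                 {28,29,30,31}
step 28: eval (c < (2 + (lane // 4))) {28,29,30,31}
step 29: a <- min((5 + -4), min(3, lane)) {0,1,2,3,4,5,6,7,8,9,10,11,12,13,14,15,16,17,18,19,20,21,22,23,24,25,26,27,28,29,30,31}
step 30: d <- c                       {0,1,2,3,4,5,6,7,8,9,10,11,12,13,14,15,16,17,18,19,20,21,22,23,24,25,26,27,28,29,30,31}

Answer: 31 steps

c: 2,2,2,2,3,3,3,3,4,4,4,4,5,5,5,5,6,6,6,6,7,7,7,7,8,8,8,8,9,9,9,9
d: 2,2,2,2,3,3,3,3,4,4,4,4,5,5,5,5,6,6,6,6,7,7,7,7,8,8,8,8,9,9,9,9
a: 0,1,1,1,1,1,1,1,1,1,1,1,1,1,1,1,1,1,1,1,1,1,1,1,1,1,1,1,1,1,1,1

steps = 31; useful = 656; efficiency = 656/992 = 41/62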